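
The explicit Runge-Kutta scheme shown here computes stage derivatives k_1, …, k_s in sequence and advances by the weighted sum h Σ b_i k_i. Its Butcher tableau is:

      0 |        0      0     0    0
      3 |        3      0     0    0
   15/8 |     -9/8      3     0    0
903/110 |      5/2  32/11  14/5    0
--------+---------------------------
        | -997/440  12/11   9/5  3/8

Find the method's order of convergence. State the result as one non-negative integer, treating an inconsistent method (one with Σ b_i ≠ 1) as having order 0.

b = (-997/440, 12/11, 9/5, 3/8)
c = (0, 3, 15/8, 903/110)
Ac = (0, 0, 9, 615/44)
Σ b_i: (-997/440)·1 + 12/11·1 + 9/5·1 + 3/8·1 = 1 ✓
b·c: 12/11·3 + 9/5·15/8 + 3/8·903/110 = 8559/880 ≠ 1/2 ⇒ order 1.

1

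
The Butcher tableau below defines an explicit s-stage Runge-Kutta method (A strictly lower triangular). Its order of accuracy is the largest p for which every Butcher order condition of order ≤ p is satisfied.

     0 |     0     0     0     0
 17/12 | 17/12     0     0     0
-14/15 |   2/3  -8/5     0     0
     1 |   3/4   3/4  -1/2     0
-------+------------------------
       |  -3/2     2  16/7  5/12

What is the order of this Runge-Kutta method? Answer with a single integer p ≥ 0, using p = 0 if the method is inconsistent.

0

b = (-3/2, 2, 16/7, 5/12)
c = (0, 17/12, -14/15, 1)
Ac = (0, 0, -34/15, 367/240)
Σ b_i: (-3/2)·1 + 2·1 + 16/7·1 + 5/12·1 = 269/84 ≠ 1 ⇒ order 0.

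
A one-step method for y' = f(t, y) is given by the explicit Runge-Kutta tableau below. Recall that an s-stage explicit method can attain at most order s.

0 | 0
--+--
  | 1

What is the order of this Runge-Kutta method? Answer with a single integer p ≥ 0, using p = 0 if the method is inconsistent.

b = (1)
c = (0)
Σ b_i: 1·1 = 1 ✓; 1 stage ⇒ order 1.

1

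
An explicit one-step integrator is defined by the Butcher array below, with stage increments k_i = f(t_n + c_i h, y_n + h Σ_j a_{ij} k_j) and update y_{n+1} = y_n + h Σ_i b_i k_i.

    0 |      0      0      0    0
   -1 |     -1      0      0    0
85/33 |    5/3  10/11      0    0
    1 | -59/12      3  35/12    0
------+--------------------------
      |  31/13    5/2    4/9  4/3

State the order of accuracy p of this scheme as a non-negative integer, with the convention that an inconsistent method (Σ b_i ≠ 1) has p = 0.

0

b = (31/13, 5/2, 4/9, 4/3)
c = (0, -1, 85/33, 1)
Ac = (0, 0, -10/11, 1787/396)
Σ b_i: 31/13·1 + 5/2·1 + 4/9·1 + 4/3·1 = 1559/234 ≠ 1 ⇒ order 0.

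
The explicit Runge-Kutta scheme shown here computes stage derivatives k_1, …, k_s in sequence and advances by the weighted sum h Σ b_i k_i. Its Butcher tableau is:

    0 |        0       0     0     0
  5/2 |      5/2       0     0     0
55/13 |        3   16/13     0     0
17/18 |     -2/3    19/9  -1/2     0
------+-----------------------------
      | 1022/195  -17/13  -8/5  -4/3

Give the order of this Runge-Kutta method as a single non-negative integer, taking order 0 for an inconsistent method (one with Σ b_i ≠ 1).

1

b = (1022/195, -17/13, -8/5, -4/3)
c = (0, 5/2, 55/13, 17/18)
Ac = (0, 0, 40/13, 370/117)
Σ b_i: 1022/195·1 + (-17/13)·1 + (-8/5)·1 + (-4/3)·1 = 1 ✓
b·c: (-17/13)·5/2 + (-8/5)·55/13 + (-4/3)·17/18 = -7931/702 ≠ 1/2 ⇒ order 1.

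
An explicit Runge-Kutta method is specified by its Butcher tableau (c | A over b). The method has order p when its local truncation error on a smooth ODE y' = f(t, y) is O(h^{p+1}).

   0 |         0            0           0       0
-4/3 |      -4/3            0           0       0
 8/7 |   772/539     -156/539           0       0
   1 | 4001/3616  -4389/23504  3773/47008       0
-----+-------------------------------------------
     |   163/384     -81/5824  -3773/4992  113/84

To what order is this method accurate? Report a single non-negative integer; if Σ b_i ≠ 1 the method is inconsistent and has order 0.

b = (163/384, -81/5824, -3773/4992, 113/84)
c = (0, -4/3, 8/7, 1)
Ac = (0, 0, 208/539, 77/226)
Σ b_i: 163/384·1 + (-81/5824)·1 + (-3773/4992)·1 + 113/84·1 = 1 ✓
b·c: (-81/5824)·(-4/3) + (-3773/4992)·8/7 + 113/84·1 = 1/2 ✓
b·c²: (-81/5824)·16/9 + (-3773/4992)·64/49 + 113/84·1 = 1/3 ✓
b·Ac: (-3773/4992)·208/539 + 113/84·77/226 = 1/6 ✓
b·c³: (-81/5824)·(-64/27) + (-3773/4992)·512/343 + 113/84·1 = 1/4 ✓
b·(c∘Ac): (-3773/4992)·1664/3773 + 113/84·77/226 = 1/8 ✓
b·Ac²: (-3773/4992)·(-832/1617) + 113/84·(-77/339) = 1/12 ✓
b·A²c: 113/84·7/226 = 1/24 ✓; 4 stages ⇒ order 4.

4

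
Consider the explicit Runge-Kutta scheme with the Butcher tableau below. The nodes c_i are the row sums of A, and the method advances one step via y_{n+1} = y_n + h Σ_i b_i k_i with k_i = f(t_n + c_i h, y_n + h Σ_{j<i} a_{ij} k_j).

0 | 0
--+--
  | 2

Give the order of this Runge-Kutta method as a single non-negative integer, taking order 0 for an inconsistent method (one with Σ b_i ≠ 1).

0

b = (2)
c = (0)
Σ b_i: 2·1 = 2 ≠ 1 ⇒ order 0.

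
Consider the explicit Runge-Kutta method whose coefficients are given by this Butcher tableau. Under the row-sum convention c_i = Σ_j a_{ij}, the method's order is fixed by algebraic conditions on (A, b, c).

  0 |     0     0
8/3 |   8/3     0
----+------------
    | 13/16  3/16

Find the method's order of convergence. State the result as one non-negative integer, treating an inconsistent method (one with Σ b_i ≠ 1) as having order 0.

b = (13/16, 3/16)
c = (0, 8/3)
Σ b_i: 13/16·1 + 3/16·1 = 1 ✓
b·c: 3/16·8/3 = 1/2 ✓; 2 stages ⇒ order 2.

2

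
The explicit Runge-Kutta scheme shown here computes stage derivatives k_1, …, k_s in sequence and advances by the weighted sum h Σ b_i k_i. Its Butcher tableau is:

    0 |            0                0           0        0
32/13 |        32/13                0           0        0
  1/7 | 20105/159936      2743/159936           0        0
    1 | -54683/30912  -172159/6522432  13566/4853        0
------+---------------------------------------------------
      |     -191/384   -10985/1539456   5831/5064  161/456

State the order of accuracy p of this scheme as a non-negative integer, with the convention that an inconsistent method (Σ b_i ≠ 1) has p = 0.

4

b = (-191/384, -10985/1539456, 5831/5064, 161/456)
c = (0, 32/13, 1/7, 1)
Ac = (0, 0, 211/4998, 323/966)
Σ b_i: (-191/384)·1 + (-10985/1539456)·1 + 5831/5064·1 + 161/456·1 = 1 ✓
b·c: (-10985/1539456)·32/13 + 5831/5064·1/7 + 161/456·1 = 1/2 ✓
b·c²: (-10985/1539456)·1024/169 + 5831/5064·1/49 + 161/456·1 = 1/3 ✓
b·Ac: 5831/5064·211/4998 + 161/456·323/966 = 1/6 ✓
b·c³: (-10985/1539456)·32768/2197 + 5831/5064·1/343 + 161/456·1 = 1/4 ✓
b·(c∘Ac): 5831/5064·211/34986 + 161/456·323/966 = 1/8 ✓
b·Ac²: 5831/5064·3376/32487 + 161/456·(-646/6279) = 1/12 ✓
b·A²c: 161/456·19/161 = 1/24 ✓; 4 stages ⇒ order 4.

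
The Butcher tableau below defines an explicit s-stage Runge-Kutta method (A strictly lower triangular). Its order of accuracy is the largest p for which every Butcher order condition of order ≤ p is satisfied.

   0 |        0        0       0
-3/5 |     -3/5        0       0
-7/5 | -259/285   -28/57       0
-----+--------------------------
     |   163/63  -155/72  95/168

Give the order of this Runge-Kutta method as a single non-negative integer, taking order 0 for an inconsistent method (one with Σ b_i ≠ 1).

b = (163/63, -155/72, 95/168)
c = (0, -3/5, -7/5)
Ac = (0, 0, 28/95)
Σ b_i: 163/63·1 + (-155/72)·1 + 95/168·1 = 1 ✓
b·c: (-155/72)·(-3/5) + 95/168·(-7/5) = 1/2 ✓
b·c²: (-155/72)·9/25 + 95/168·49/25 = 1/3 ✓
b·Ac: 95/168·28/95 = 1/6 ✓; 3 stages ⇒ order 3.

3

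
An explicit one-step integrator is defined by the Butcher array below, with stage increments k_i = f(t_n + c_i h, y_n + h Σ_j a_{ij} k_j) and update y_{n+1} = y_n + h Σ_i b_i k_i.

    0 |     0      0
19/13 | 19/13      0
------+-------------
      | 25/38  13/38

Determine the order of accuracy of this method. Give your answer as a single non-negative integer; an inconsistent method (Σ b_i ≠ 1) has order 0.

b = (25/38, 13/38)
c = (0, 19/13)
Σ b_i: 25/38·1 + 13/38·1 = 1 ✓
b·c: 13/38·19/13 = 1/2 ✓; 2 stages ⇒ order 2.

2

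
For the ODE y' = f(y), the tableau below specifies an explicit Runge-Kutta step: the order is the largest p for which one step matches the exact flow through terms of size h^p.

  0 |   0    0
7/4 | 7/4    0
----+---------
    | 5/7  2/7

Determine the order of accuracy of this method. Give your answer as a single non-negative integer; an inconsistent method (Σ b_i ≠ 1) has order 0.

2

b = (5/7, 2/7)
c = (0, 7/4)
Σ b_i: 5/7·1 + 2/7·1 = 1 ✓
b·c: 2/7·7/4 = 1/2 ✓; 2 stages ⇒ order 2.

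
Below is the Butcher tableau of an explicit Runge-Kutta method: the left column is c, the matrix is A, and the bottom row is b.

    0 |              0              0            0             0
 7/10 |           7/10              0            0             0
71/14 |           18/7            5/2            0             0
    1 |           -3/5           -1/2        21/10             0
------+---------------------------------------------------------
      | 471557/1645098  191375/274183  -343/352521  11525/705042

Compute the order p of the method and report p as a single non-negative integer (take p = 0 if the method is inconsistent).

3

b = (471557/1645098, 191375/274183, -343/352521, 11525/705042)
c = (0, 7/10, 71/14, 1)
Ac = (0, 0, 7/4, 103/10)
Σ b_i: 471557/1645098·1 + 191375/274183·1 + (-343/352521)·1 + 11525/705042·1 = 1 ✓
b·c: 191375/274183·7/10 + (-343/352521)·71/14 + 11525/705042·1 = 1/2 ✓
b·c²: 191375/274183·49/100 + (-343/352521)·5041/196 + 11525/705042·1 = 1/3 ✓
b·Ac: (-343/352521)·7/4 + 11525/705042·103/10 = 1/6 ✓
b·c³: 191375/274183·343/1000 + (-343/352521)·357911/2744 + 11525/705042·1 = 15140/117507 ≠ 1/4 ⇒ order 3.
b·(c∘Ac): (-343/352521)·71/8 + 11525/705042·103/10 = 50053/313352 ≠ 1/8
b·Ac²: (-343/352521)·49/40 + 11525/705042·9409/175 = 28877777/32901960 ≠ 1/12
b·A²c: 11525/705042·147/40 = 112945/1880112 ≠ 1/24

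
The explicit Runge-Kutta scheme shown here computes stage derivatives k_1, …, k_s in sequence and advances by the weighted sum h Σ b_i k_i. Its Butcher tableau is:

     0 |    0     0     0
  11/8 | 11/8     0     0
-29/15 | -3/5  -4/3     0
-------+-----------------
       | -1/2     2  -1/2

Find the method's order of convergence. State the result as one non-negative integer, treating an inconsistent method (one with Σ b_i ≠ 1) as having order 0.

b = (-1/2, 2, -1/2)
c = (0, 11/8, -29/15)
Ac = (0, 0, -11/6)
Σ b_i: (-1/2)·1 + 2·1 + (-1/2)·1 = 1 ✓
b·c: 2·11/8 + (-1/2)·(-29/15) = 223/60 ≠ 1/2 ⇒ order 1.

1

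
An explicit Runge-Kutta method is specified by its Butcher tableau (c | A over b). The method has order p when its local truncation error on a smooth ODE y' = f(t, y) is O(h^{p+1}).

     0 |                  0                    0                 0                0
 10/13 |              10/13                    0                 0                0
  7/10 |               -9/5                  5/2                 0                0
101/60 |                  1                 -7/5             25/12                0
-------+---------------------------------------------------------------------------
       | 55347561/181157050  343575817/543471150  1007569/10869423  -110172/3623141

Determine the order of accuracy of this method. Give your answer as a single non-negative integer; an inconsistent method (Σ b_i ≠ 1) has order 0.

3

b = (55347561/181157050, 343575817/543471150, 1007569/10869423, -110172/3623141)
c = (0, 10/13, 7/10, 101/60)
Ac = (0, 0, 25/13, 119/312)
Σ b_i: 55347561/181157050·1 + 343575817/543471150·1 + 1007569/10869423·1 + (-110172/3623141)·1 = 1 ✓
b·c: 343575817/543471150·10/13 + 1007569/10869423·7/10 + (-110172/3623141)·101/60 = 1/2 ✓
b·c²: 343575817/543471150·100/169 + 1007569/10869423·49/100 + (-110172/3623141)·10201/3600 = 1/3 ✓
b·Ac: 1007569/10869423·25/13 + (-110172/3623141)·119/312 = 1/6 ✓
b·c³: 343575817/543471150·1000/2197 + 1007569/10869423·343/1000 + (-110172/3623141)·1030301/216000 = 147946145773/847814994000 ≠ 1/4 ⇒ order 3.
b·(c∘Ac): 1007569/10869423·35/26 + (-110172/3623141)·12019/18720 = 198317287/1884033320 ≠ 1/8
b·Ac²: 1007569/10869423·250/169 + (-110172/3623141)·1561/8112 = 74198029/565209996 ≠ 1/12
b·A²c: (-110172/3623141)·625/156 = -5738125/47100833 ≠ 1/24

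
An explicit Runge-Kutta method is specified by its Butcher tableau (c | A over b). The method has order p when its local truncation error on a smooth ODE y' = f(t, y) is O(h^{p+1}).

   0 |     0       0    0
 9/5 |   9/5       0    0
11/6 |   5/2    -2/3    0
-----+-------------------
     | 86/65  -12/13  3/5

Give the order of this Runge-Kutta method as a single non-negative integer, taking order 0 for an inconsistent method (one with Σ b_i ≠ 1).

b = (86/65, -12/13, 3/5)
c = (0, 9/5, 11/6)
Ac = (0, 0, -6/5)
Σ b_i: 86/65·1 + (-12/13)·1 + 3/5·1 = 1 ✓
b·c: (-12/13)·9/5 + 3/5·11/6 = -73/130 ≠ 1/2 ⇒ order 1.

1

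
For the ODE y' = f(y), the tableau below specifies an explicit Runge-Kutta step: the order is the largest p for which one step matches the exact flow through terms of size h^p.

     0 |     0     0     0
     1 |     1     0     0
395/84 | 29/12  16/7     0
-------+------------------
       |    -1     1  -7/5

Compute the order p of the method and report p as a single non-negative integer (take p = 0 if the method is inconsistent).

b = (-1, 1, -7/5)
c = (0, 1, 395/84)
Ac = (0, 0, 16/7)
Σ b_i: (-1)·1 + 1·1 + (-7/5)·1 = -7/5 ≠ 1 ⇒ order 0.

0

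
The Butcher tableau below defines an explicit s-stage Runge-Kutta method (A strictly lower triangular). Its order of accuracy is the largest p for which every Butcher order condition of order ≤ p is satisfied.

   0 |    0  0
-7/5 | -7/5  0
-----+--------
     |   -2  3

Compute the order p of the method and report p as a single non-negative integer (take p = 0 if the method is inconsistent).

1

b = (-2, 3)
c = (0, -7/5)
Σ b_i: (-2)·1 + 3·1 = 1 ✓
b·c: 3·(-7/5) = -21/5 ≠ 1/2 ⇒ order 1.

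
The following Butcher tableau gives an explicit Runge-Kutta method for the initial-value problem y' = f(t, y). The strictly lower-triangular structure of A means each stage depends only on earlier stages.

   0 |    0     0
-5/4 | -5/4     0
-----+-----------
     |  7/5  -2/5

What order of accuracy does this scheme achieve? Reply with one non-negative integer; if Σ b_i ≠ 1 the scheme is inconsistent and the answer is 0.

2

b = (7/5, -2/5)
c = (0, -5/4)
Σ b_i: 7/5·1 + (-2/5)·1 = 1 ✓
b·c: (-2/5)·(-5/4) = 1/2 ✓; 2 stages ⇒ order 2.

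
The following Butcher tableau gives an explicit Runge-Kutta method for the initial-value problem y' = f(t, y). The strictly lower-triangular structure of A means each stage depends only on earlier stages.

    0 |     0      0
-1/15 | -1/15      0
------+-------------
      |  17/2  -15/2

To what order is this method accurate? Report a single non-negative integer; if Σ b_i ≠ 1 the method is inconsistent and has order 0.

b = (17/2, -15/2)
c = (0, -1/15)
Σ b_i: 17/2·1 + (-15/2)·1 = 1 ✓
b·c: (-15/2)·(-1/15) = 1/2 ✓; 2 stages ⇒ order 2.

2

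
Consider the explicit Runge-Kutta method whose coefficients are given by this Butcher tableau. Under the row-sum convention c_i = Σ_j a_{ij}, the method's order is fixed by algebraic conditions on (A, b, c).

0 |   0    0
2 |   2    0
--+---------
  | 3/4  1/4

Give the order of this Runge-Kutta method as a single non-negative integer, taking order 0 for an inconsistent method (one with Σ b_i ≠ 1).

b = (3/4, 1/4)
c = (0, 2)
Σ b_i: 3/4·1 + 1/4·1 = 1 ✓
b·c: 1/4·2 = 1/2 ✓; 2 stages ⇒ order 2.

2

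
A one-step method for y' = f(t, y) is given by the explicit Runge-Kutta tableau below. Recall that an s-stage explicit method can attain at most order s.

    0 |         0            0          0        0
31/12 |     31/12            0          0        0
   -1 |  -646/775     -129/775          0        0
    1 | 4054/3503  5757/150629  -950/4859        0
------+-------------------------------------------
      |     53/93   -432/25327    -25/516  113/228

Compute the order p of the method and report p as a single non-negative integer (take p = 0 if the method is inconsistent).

b = (53/93, -432/25327, -25/516, 113/228)
c = (0, 31/12, -1, 1)
Ac = (0, 0, -43/100, 133/452)
Σ b_i: 53/93·1 + (-432/25327)·1 + (-25/516)·1 + 113/228·1 = 1 ✓
b·c: (-432/25327)·31/12 + (-25/516)·(-1) + 113/228·1 = 1/2 ✓
b·c²: (-432/25327)·961/144 + (-25/516)·1 + 113/228·1 = 1/3 ✓
b·Ac: (-25/516)·(-43/100) + 113/228·133/452 = 1/6 ✓
b·c³: (-432/25327)·29791/1728 + (-25/516)·(-1) + 113/228·1 = 1/4 ✓
b·(c∘Ac): (-25/516)·43/100 + 113/228·133/452 = 1/8 ✓
b·Ac²: (-25/516)·(-1333/1200) + 113/228·323/5424 = 1/12 ✓
b·A²c: 113/228·19/226 = 1/24 ✓; 4 stages ⇒ order 4.

4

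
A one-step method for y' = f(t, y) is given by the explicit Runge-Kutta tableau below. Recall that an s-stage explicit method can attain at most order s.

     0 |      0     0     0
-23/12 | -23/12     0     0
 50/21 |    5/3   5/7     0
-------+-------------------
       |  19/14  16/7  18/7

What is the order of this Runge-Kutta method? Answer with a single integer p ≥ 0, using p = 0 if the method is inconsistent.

0

b = (19/14, 16/7, 18/7)
c = (0, -23/12, 50/21)
Ac = (0, 0, -115/84)
Σ b_i: 19/14·1 + 16/7·1 + 18/7·1 = 87/14 ≠ 1 ⇒ order 0.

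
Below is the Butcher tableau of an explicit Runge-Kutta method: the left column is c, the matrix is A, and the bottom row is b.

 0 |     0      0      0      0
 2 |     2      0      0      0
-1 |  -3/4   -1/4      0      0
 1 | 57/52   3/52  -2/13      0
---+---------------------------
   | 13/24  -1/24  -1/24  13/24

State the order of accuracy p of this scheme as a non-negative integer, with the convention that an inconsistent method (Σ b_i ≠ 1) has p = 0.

b = (13/24, -1/24, -1/24, 13/24)
c = (0, 2, -1, 1)
Ac = (0, 0, -1/2, 7/26)
Σ b_i: 13/24·1 + (-1/24)·1 + (-1/24)·1 + 13/24·1 = 1 ✓
b·c: (-1/24)·2 + (-1/24)·(-1) + 13/24·1 = 1/2 ✓
b·c²: (-1/24)·4 + (-1/24)·1 + 13/24·1 = 1/3 ✓
b·Ac: (-1/24)·(-1/2) + 13/24·7/26 = 1/6 ✓
b·c³: (-1/24)·8 + (-1/24)·(-1) + 13/24·1 = 1/4 ✓
b·(c∘Ac): (-1/24)·1/2 + 13/24·7/26 = 1/8 ✓
b·Ac²: (-1/24)·(-1) + 13/24·1/13 = 1/12 ✓
b·A²c: 13/24·1/13 = 1/24 ✓; 4 stages ⇒ order 4.

4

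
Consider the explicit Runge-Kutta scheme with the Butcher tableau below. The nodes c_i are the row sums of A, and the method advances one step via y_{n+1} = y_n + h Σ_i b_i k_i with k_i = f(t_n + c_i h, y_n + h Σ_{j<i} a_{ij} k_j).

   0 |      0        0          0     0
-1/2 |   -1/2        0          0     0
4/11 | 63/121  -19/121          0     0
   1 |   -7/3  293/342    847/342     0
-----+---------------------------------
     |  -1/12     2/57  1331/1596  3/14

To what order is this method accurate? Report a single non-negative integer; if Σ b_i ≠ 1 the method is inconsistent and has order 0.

4

b = (-1/12, 2/57, 1331/1596, 3/14)
c = (0, -1/2, 4/11, 1)
Ac = (0, 0, 19/242, 17/36)
Σ b_i: (-1/12)·1 + 2/57·1 + 1331/1596·1 + 3/14·1 = 1 ✓
b·c: 2/57·(-1/2) + 1331/1596·4/11 + 3/14·1 = 1/2 ✓
b·c²: 2/57·1/4 + 1331/1596·16/121 + 3/14·1 = 1/3 ✓
b·Ac: 1331/1596·19/242 + 3/14·17/36 = 1/6 ✓
b·c³: 2/57·(-1/8) + 1331/1596·64/1331 + 3/14·1 = 1/4 ✓
b·(c∘Ac): 1331/1596·38/1331 + 3/14·17/36 = 1/8 ✓
b·Ac²: 1331/1596·(-19/484) + 3/14·13/24 = 1/12 ✓
b·A²c: 3/14·7/36 = 1/24 ✓; 4 stages ⇒ order 4.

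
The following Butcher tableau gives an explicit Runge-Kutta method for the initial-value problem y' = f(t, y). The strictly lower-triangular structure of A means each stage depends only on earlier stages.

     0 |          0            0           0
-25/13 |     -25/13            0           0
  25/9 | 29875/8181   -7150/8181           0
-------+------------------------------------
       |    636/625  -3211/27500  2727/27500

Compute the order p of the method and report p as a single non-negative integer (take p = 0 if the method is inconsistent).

3

b = (636/625, -3211/27500, 2727/27500)
c = (0, -25/13, 25/9)
Ac = (0, 0, 13750/8181)
Σ b_i: 636/625·1 + (-3211/27500)·1 + 2727/27500·1 = 1 ✓
b·c: (-3211/27500)·(-25/13) + 2727/27500·25/9 = 1/2 ✓
b·c²: (-3211/27500)·625/169 + 2727/27500·625/81 = 1/3 ✓
b·Ac: 2727/27500·13750/8181 = 1/6 ✓; 3 stages ⇒ order 3.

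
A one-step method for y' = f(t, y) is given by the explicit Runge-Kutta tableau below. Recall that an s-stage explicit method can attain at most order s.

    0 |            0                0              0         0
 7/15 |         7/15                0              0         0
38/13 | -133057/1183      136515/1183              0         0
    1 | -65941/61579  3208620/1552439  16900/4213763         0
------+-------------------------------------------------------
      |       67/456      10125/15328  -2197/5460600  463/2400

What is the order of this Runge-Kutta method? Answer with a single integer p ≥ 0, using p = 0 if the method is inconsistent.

4

b = (67/456, 10125/15328, -2197/5460600, 463/2400)
c = (0, 7/15, 38/13, 1)
Ac = (0, 0, 9101/169, 452/463)
Σ b_i: 67/456·1 + 10125/15328·1 + (-2197/5460600)·1 + 463/2400·1 = 1 ✓
b·c: 10125/15328·7/15 + (-2197/5460600)·38/13 + 463/2400·1 = 1/2 ✓
b·c²: 10125/15328·49/225 + (-2197/5460600)·1444/169 + 463/2400·1 = 1/3 ✓
b·Ac: (-2197/5460600)·9101/169 + 463/2400·452/463 = 1/6 ✓
b·c³: 10125/15328·343/3375 + (-2197/5460600)·54872/2197 + 463/2400·1 = 1/4 ✓
b·(c∘Ac): (-2197/5460600)·345838/2197 + 463/2400·452/463 = 1/8 ✓
b·Ac²: (-2197/5460600)·63707/2535 + 463/2400·3364/6945 = 1/12 ✓
b·A²c: 463/2400·100/463 = 1/24 ✓; 4 stages ⇒ order 4.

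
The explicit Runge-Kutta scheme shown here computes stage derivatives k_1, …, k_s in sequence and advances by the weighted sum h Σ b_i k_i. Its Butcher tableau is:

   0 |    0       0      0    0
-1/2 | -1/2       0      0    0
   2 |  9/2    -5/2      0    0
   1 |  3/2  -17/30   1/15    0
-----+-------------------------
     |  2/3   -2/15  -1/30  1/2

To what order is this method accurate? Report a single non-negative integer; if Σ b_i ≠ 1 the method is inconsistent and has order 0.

4

b = (2/3, -2/15, -1/30, 1/2)
c = (0, -1/2, 2, 1)
Ac = (0, 0, 5/4, 5/12)
Σ b_i: 2/3·1 + (-2/15)·1 + (-1/30)·1 + 1/2·1 = 1 ✓
b·c: (-2/15)·(-1/2) + (-1/30)·2 + 1/2·1 = 1/2 ✓
b·c²: (-2/15)·1/4 + (-1/30)·4 + 1/2·1 = 1/3 ✓
b·Ac: (-1/30)·5/4 + 1/2·5/12 = 1/6 ✓
b·c³: (-2/15)·(-1/8) + (-1/30)·8 + 1/2·1 = 1/4 ✓
b·(c∘Ac): (-1/30)·5/2 + 1/2·5/12 = 1/8 ✓
b·Ac²: (-1/30)·(-5/8) + 1/2·1/8 = 1/12 ✓
b·A²c: 1/2·1/12 = 1/24 ✓; 4 stages ⇒ order 4.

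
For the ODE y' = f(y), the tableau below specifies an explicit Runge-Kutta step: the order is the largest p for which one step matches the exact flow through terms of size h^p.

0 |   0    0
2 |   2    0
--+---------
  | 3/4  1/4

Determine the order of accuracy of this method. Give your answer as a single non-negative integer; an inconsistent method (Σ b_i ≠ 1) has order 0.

2

b = (3/4, 1/4)
c = (0, 2)
Σ b_i: 3/4·1 + 1/4·1 = 1 ✓
b·c: 1/4·2 = 1/2 ✓; 2 stages ⇒ order 2.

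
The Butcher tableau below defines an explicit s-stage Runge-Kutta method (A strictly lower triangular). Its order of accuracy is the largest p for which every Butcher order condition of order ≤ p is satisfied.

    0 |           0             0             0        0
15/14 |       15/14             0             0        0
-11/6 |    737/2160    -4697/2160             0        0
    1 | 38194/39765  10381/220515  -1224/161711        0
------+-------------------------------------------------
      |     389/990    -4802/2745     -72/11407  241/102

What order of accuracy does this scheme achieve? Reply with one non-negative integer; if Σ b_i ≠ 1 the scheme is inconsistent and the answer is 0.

4

b = (389/990, -4802/2745, -72/11407, 241/102)
c = (0, 15/14, -11/6, 1)
Ac = (0, 0, -671/288, 31/482)
Σ b_i: 389/990·1 + (-4802/2745)·1 + (-72/11407)·1 + 241/102·1 = 1 ✓
b·c: (-4802/2745)·15/14 + (-72/11407)·(-11/6) + 241/102·1 = 1/2 ✓
b·c²: (-4802/2745)·225/196 + (-72/11407)·121/36 + 241/102·1 = 1/3 ✓
b·Ac: (-72/11407)·(-671/288) + 241/102·31/482 = 1/6 ✓
b·c³: (-4802/2745)·3375/2744 + (-72/11407)·(-1331/216) + 241/102·1 = 1/4 ✓
b·(c∘Ac): (-72/11407)·7381/1728 + 241/102·31/482 = 1/8 ✓
b·Ac²: (-72/11407)·(-3355/1344) + 241/102·193/6748 = 1/12 ✓
b·A²c: 241/102·17/964 = 1/24 ✓; 4 stages ⇒ order 4.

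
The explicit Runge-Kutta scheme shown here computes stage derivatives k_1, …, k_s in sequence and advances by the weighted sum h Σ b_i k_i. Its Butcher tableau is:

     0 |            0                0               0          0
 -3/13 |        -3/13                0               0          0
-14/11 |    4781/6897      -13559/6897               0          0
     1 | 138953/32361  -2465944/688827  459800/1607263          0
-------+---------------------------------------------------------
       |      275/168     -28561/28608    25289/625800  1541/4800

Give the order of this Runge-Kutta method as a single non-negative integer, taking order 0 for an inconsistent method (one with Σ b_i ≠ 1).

4

b = (275/168, -28561/28608, 25289/625800, 1541/4800)
c = (0, -3/13, -14/11, 1)
Ac = (0, 0, 1043/2299, 712/1541)
Σ b_i: 275/168·1 + (-28561/28608)·1 + 25289/625800·1 + 1541/4800·1 = 1 ✓
b·c: (-28561/28608)·(-3/13) + 25289/625800·(-14/11) + 1541/4800·1 = 1/2 ✓
b·c²: (-28561/28608)·9/169 + 25289/625800·196/121 + 1541/4800·1 = 1/3 ✓
b·Ac: 25289/625800·1043/2299 + 1541/4800·712/1541 = 1/6 ✓
b·c³: (-28561/28608)·(-27/2197) + 25289/625800·(-2744/1331) + 1541/4800·1 = 1/4 ✓
b·(c∘Ac): 25289/625800·(-14602/25289) + 1541/4800·712/1541 = 1/8 ✓
b·Ac²: 25289/625800·(-3129/29887) + 1541/4800·5464/20033 = 1/12 ✓
b·A²c: 1541/4800·200/1541 = 1/24 ✓; 4 stages ⇒ order 4.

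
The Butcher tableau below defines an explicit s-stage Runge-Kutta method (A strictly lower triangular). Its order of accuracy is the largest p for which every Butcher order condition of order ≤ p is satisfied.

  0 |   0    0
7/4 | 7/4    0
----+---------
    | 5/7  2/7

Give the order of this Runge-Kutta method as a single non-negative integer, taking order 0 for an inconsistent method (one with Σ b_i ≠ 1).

b = (5/7, 2/7)
c = (0, 7/4)
Σ b_i: 5/7·1 + 2/7·1 = 1 ✓
b·c: 2/7·7/4 = 1/2 ✓; 2 stages ⇒ order 2.

2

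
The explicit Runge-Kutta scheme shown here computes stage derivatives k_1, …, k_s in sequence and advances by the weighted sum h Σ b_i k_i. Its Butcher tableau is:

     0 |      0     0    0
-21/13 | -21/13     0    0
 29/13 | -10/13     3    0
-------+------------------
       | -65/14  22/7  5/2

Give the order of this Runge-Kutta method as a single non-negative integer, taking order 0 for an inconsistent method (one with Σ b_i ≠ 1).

2

b = (-65/14, 22/7, 5/2)
c = (0, -21/13, 29/13)
Ac = (0, 0, -63/13)
Σ b_i: (-65/14)·1 + 22/7·1 + 5/2·1 = 1 ✓
b·c: 22/7·(-21/13) + 5/2·29/13 = 1/2 ✓
b·c²: 22/7·441/169 + 5/2·841/169 = 6977/338 ≠ 1/3 ⇒ order 2.
b·Ac: 5/2·(-63/13) = -315/26 ≠ 1/6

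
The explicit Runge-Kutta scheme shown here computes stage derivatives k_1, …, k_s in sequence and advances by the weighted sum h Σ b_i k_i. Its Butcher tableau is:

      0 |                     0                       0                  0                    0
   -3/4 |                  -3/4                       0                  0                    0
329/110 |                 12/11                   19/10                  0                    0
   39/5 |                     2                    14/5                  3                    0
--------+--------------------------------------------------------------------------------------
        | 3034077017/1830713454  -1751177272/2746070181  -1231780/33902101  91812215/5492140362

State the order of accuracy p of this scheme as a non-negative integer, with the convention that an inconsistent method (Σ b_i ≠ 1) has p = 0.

3

b = (3034077017/1830713454, -1751177272/2746070181, -1231780/33902101, 91812215/5492140362)
c = (0, -3/4, 329/110, 39/5)
Ac = (0, 0, -57/40, 378/55)
Σ b_i: 3034077017/1830713454·1 + (-1751177272/2746070181)·1 + (-1231780/33902101)·1 + 91812215/5492140362·1 = 1 ✓
b·c: (-1751177272/2746070181)·(-3/4) + (-1231780/33902101)·329/110 + 91812215/5492140362·39/5 = 1/2 ✓
b·c²: (-1751177272/2746070181)·9/16 + (-1231780/33902101)·108241/12100 + 91812215/5492140362·1521/25 = 1/3 ✓
b·Ac: (-1231780/33902101)·(-57/40) + 91812215/5492140362·378/55 = 1/6 ✓
b·c³: (-1751177272/2746070181)·(-27/64) + (-1231780/33902101)·35611289/1331000 + 91812215/5492140362·59319/125 = 539247868479/74584622200 ≠ 1/4 ⇒ order 3.
b·(c∘Ac): (-1231780/33902101)·(-18753/4400) + 91812215/5492140362·14742/275 = 712627979/678042020 ≠ 1/8
b·Ac²: (-1231780/33902101)·171/160 + 91812215/5492140362·687561/24200 = 351305633101/805513919760 ≠ 1/12
b·A²c: 91812215/5492140362·(-171/40) = -348886417/4881902544 ≠ 1/24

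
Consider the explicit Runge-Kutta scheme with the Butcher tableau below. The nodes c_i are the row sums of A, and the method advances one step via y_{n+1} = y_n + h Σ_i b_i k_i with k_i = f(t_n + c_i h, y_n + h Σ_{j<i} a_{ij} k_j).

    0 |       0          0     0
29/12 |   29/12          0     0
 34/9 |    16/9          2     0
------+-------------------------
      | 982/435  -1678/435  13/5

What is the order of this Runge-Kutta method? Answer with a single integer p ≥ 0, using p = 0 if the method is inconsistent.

2

b = (982/435, -1678/435, 13/5)
c = (0, 29/12, 34/9)
Ac = (0, 0, 29/6)
Σ b_i: 982/435·1 + (-1678/435)·1 + 13/5·1 = 1 ✓
b·c: (-1678/435)·29/12 + 13/5·34/9 = 1/2 ✓
b·c²: (-1678/435)·841/144 + 13/5·1156/81 = 47231/3240 ≠ 1/3 ⇒ order 2.
b·Ac: 13/5·29/6 = 377/30 ≠ 1/6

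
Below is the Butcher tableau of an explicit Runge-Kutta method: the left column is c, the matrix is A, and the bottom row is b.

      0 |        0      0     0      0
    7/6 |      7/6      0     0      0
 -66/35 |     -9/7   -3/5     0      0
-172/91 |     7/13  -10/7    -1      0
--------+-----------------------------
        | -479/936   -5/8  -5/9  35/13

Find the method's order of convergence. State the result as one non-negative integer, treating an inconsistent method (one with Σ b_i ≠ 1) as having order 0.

1

b = (-479/936, -5/8, -5/9, 35/13)
c = (0, 7/6, -66/35, -172/91)
Ac = (0, 0, -7/10, 23/105)
Σ b_i: (-479/936)·1 + (-5/8)·1 + (-5/9)·1 + 35/13·1 = 1 ✓
b·c: (-5/8)·7/6 + (-5/9)·(-66/35) + 35/13·(-172/91) = -270877/56784 ≠ 1/2 ⇒ order 1.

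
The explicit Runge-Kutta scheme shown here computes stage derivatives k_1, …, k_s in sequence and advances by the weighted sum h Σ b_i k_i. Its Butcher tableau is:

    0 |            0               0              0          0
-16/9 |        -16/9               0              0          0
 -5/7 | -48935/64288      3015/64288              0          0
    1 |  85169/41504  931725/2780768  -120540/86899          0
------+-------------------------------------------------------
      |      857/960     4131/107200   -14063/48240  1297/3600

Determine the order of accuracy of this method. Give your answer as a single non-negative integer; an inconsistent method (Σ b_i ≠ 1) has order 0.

4

b = (857/960, 4131/107200, -14063/48240, 1297/3600)
c = (0, -16/9, -5/7, 1)
Ac = (0, 0, -335/4018, 1025/2594)
Σ b_i: 857/960·1 + 4131/107200·1 + (-14063/48240)·1 + 1297/3600·1 = 1 ✓
b·c: 4131/107200·(-16/9) + (-14063/48240)·(-5/7) + 1297/3600·1 = 1/2 ✓
b·c²: 4131/107200·256/81 + (-14063/48240)·25/49 + 1297/3600·1 = 1/3 ✓
b·Ac: (-14063/48240)·(-335/4018) + 1297/3600·1025/2594 = 1/6 ✓
b·c³: 4131/107200·(-4096/729) + (-14063/48240)·(-125/343) + 1297/3600·1 = 1/4 ✓
b·(c∘Ac): (-14063/48240)·1675/28126 + 1297/3600·1025/2594 = 1/8 ✓
b·Ac²: (-14063/48240)·2680/18081 + 1297/3600·4100/11673 = 1/12 ✓
b·A²c: 1297/3600·150/1297 = 1/24 ✓; 4 stages ⇒ order 4.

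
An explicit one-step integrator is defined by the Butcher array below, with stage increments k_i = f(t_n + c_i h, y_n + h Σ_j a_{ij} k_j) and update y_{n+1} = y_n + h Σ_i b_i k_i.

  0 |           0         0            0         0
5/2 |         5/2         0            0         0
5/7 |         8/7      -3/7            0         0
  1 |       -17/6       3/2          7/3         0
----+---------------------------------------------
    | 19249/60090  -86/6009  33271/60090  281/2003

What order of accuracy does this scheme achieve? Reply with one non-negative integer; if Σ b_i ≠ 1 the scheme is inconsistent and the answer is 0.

b = (19249/60090, -86/6009, 33271/60090, 281/2003)
c = (0, 5/2, 5/7, 1)
Ac = (0, 0, -15/14, 65/12)
Σ b_i: 19249/60090·1 + (-86/6009)·1 + 33271/60090·1 + 281/2003·1 = 1 ✓
b·c: (-86/6009)·5/2 + 33271/60090·5/7 + 281/2003·1 = 1/2 ✓
b·c²: (-86/6009)·25/4 + 33271/60090·25/49 + 281/2003·1 = 1/3 ✓
b·Ac: 33271/60090·(-15/14) + 281/2003·65/12 = 1/6 ✓
b·c³: (-86/6009)·125/8 + 33271/60090·125/343 + 281/2003·1 = 949/8012 ≠ 1/4 ⇒ order 3.
b·(c∘Ac): 33271/60090·(-75/98) + 281/2003·65/12 = 2020/6009 ≠ 1/8
b·Ac²: 33271/60090·(-75/28) + 281/2003·1775/168 = -145/168252 ≠ 1/12
b·A²c: 281/2003·(-5/2) = -1405/4006 ≠ 1/24

3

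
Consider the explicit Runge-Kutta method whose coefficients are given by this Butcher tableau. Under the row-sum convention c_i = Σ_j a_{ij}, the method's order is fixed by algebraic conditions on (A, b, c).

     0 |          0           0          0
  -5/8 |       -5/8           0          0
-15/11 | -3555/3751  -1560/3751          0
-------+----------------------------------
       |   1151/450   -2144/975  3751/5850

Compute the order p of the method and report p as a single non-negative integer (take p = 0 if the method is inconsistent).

b = (1151/450, -2144/975, 3751/5850)
c = (0, -5/8, -15/11)
Ac = (0, 0, 975/3751)
Σ b_i: 1151/450·1 + (-2144/975)·1 + 3751/5850·1 = 1 ✓
b·c: (-2144/975)·(-5/8) + 3751/5850·(-15/11) = 1/2 ✓
b·c²: (-2144/975)·25/64 + 3751/5850·225/121 = 1/3 ✓
b·Ac: 3751/5850·975/3751 = 1/6 ✓; 3 stages ⇒ order 3.

3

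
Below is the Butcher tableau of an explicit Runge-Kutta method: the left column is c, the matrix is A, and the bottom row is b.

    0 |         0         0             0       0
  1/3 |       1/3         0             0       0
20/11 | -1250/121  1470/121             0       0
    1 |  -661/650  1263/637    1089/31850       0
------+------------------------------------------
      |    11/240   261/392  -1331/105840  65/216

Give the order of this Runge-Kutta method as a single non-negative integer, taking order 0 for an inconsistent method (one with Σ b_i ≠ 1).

b = (11/240, 261/392, -1331/105840, 65/216)
c = (0, 1/3, 20/11, 1)
Ac = (0, 0, 490/121, 47/65)
Σ b_i: 11/240·1 + 261/392·1 + (-1331/105840)·1 + 65/216·1 = 1 ✓
b·c: 261/392·1/3 + (-1331/105840)·20/11 + 65/216·1 = 1/2 ✓
b·c²: 261/392·1/9 + (-1331/105840)·400/121 + 65/216·1 = 1/3 ✓
b·Ac: (-1331/105840)·490/121 + 65/216·47/65 = 1/6 ✓
b·c³: 261/392·1/27 + (-1331/105840)·8000/1331 + 65/216·1 = 1/4 ✓
b·(c∘Ac): (-1331/105840)·9800/1331 + 65/216·47/65 = 1/8 ✓
b·Ac²: (-1331/105840)·490/363 + 65/216·1/3 = 1/12 ✓
b·A²c: 65/216·9/65 = 1/24 ✓; 4 stages ⇒ order 4.

4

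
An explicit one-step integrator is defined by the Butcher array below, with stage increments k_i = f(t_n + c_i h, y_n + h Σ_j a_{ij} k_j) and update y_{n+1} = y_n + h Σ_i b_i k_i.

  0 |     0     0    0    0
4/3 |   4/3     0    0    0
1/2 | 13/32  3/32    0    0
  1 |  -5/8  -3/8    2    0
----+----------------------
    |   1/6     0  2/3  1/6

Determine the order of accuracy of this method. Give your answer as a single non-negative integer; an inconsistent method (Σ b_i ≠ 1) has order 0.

b = (1/6, 0, 2/3, 1/6)
c = (0, 4/3, 1/2, 1)
Ac = (0, 0, 1/8, 1/2)
Σ b_i: 1/6·1 + 2/3·1 + 1/6·1 = 1 ✓
b·c: 2/3·1/2 + 1/6·1 = 1/2 ✓
b·c²: 2/3·1/4 + 1/6·1 = 1/3 ✓
b·Ac: 2/3·1/8 + 1/6·1/2 = 1/6 ✓
b·c³: 2/3·1/8 + 1/6·1 = 1/4 ✓
b·(c∘Ac): 2/3·1/16 + 1/6·1/2 = 1/8 ✓
b·Ac²: 2/3·1/6 + 1/6·(-1/6) = 1/12 ✓
b·A²c: 1/6·1/4 = 1/24 ✓; 4 stages ⇒ order 4.

4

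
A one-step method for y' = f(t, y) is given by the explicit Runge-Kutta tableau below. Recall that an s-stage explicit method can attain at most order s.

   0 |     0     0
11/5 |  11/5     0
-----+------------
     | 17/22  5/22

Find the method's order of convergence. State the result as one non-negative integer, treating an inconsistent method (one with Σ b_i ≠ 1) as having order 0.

b = (17/22, 5/22)
c = (0, 11/5)
Σ b_i: 17/22·1 + 5/22·1 = 1 ✓
b·c: 5/22·11/5 = 1/2 ✓; 2 stages ⇒ order 2.

2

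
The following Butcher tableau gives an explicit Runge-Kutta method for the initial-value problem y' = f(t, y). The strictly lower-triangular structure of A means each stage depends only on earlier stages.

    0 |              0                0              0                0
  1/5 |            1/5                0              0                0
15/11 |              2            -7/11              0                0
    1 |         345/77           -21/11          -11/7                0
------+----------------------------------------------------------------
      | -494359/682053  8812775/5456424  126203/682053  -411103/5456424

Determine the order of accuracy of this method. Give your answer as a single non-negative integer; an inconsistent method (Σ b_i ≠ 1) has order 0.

3

b = (-494359/682053, 8812775/5456424, 126203/682053, -411103/5456424)
c = (0, 1/5, 15/11, 1)
Ac = (0, 0, -7/55, -972/385)
Σ b_i: (-494359/682053)·1 + 8812775/5456424·1 + 126203/682053·1 + (-411103/5456424)·1 = 1 ✓
b·c: 8812775/5456424·1/5 + 126203/682053·15/11 + (-411103/5456424)·1 = 1/2 ✓
b·c²: 8812775/5456424·1/25 + 126203/682053·225/121 + (-411103/5456424)·1 = 1/3 ✓
b·Ac: 126203/682053·(-7/55) + (-411103/5456424)·(-972/385) = 1/6 ✓
b·c³: 8812775/5456424·1/125 + 126203/682053·3375/1331 + (-411103/5456424)·1 = 10172663/25008610 ≠ 1/4 ⇒ order 3.
b·(c∘Ac): 126203/682053·(-21/121) + (-411103/5456424)·(-972/385) = 359449/2273510 ≠ 1/8
b·Ac²: 126203/682053·(-7/275) + (-411103/5456424)·(-5772/1925) = 1508711/6820530 ≠ 1/12
b·A²c: (-411103/5456424)·1/5 = -411103/27282120 ≠ 1/24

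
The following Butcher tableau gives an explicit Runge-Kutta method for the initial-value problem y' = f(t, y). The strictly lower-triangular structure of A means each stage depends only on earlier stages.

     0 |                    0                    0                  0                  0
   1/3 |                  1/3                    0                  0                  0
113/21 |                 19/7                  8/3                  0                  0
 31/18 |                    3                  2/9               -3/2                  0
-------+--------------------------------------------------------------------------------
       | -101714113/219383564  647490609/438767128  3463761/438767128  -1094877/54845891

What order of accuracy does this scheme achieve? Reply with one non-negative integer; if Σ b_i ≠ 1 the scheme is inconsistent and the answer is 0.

3

b = (-101714113/219383564, 647490609/438767128, 3463761/438767128, -1094877/54845891)
c = (0, 1/3, 113/21, 31/18)
Ac = (0, 0, 8/9, -3023/378)
Σ b_i: (-101714113/219383564)·1 + 647490609/438767128·1 + 3463761/438767128·1 + (-1094877/54845891)·1 = 1 ✓
b·c: 647490609/438767128·1/3 + 3463761/438767128·113/21 + (-1094877/54845891)·31/18 = 1/2 ✓
b·c²: 647490609/438767128·1/9 + 3463761/438767128·12769/441 + (-1094877/54845891)·961/324 = 1/3 ✓
b·Ac: 3463761/438767128·8/9 + (-1094877/54845891)·(-3023/378) = 1/6 ✓
b·c³: 647490609/438767128·1/27 + 3463761/438767128·1442897/9261 + (-1094877/54845891)·29791/5832 = 10896999601/9214109688 ≠ 1/4 ⇒ order 3.
b·(c∘Ac): 3463761/438767128·904/189 + (-1094877/54845891)·(-93713/6804) = 617432741/1974452076 ≠ 1/8
b·Ac²: 3463761/438767128·8/27 + (-1094877/54845891)·(-344567/7938) = 6004394111/6910582266 ≠ 1/12
b·A²c: (-1094877/54845891)·(-4/3) = 1459836/54845891 ≠ 1/24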